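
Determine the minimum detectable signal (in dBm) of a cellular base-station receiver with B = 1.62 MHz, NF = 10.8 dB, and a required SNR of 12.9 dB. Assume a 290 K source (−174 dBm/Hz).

−88.2 dBm

Sensitivity = −174 + 10 log₁₀(B) + NF + SNR_min
= −174 + 62.1 + 10.8 + 12.9
= −88.2 dBm → −88.2 dBm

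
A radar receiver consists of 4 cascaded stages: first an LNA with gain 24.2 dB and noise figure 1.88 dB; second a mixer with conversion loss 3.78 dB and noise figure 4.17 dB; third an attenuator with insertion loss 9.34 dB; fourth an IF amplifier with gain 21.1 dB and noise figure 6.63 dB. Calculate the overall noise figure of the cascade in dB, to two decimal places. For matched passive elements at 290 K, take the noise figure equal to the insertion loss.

2.78 dB

Convert to linear (a loss of L dB is a gain of −L dB): F_i = 10^(NF_i/10), G_i = 10^(G_i,dB/10)
  Stage 1: F_1 = 10^(1.88/10) = 1.542, G_1 = 10^(24.2/10) = 263.0
  Stage 2: F_2 = 10^(4.17/10) = 2.612, G_2 = 10^(−3.78/10) = 0.4188
  Stage 3: F_3 = 10^(9.34/10) = 8.590, G_3 = 10^(−9.34/10) = 0.1164
  Stage 4: F_4 = 10^(6.63/10) = 4.603, G_4 = 10^(21.1/10) = 128.8
Friis cascade:
  F = 1.542 + (2.612 − 1)/263.0 + (8.590 − 1)/110.2 + (4.603 − 1)/12.82 = 1.898
NF = 10 log₁₀(1.898) = 2.78 dB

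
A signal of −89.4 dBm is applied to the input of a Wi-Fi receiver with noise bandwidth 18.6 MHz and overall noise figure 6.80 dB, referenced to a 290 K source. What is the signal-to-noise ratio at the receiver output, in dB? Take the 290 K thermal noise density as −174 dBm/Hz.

5.1 dB

Noise floor: N = −174 + 10 log₁₀(B) + NF
10 log₁₀(1.86×10⁷) = 72.7 dB
N = −174 + 72.7 + 6.80 = −94.50 dBm
SNR = P_sig − N = −89.4 − (−94.50) = 5.10 dB → 5.1 dB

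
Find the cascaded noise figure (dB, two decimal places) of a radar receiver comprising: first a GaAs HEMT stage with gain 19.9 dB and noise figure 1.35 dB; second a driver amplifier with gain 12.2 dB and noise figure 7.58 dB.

Convert to linear (a loss of L dB is a gain of −L dB): F_i = 10^(NF_i/10), G_i = 10^(G_i,dB/10)
  Stage 1: F_1 = 10^(1.35/10) = 1.365, G_1 = 10^(19.9/10) = 97.72
  Stage 2: F_2 = 10^(7.58/10) = 5.728, G_2 = 10^(12.2/10) = 16.60
Friis cascade:
  F = 1.365 + (5.728 − 1)/97.72 = 1.413
NF = 10 log₁₀(1.413) = 1.50 dB

1.50 dB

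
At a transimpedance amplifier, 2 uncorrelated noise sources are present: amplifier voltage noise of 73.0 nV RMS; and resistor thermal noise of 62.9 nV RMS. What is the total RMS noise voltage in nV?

96.4 nV

Uncorrelated sources add in power (mean-square): V_tot = √(ΣV_i²)
V_tot = √[(7.30×10⁻⁸)² + (6.29×10⁻⁸)²] = 9.64×10⁻⁸ V = 96.4 nV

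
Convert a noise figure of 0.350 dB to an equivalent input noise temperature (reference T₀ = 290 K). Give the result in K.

F = 10^(0.350/10) = 1.08393
T_e = (F − 1)·T₀ = (1.08393 − 1) × 290 = 24.3 K

24.3 K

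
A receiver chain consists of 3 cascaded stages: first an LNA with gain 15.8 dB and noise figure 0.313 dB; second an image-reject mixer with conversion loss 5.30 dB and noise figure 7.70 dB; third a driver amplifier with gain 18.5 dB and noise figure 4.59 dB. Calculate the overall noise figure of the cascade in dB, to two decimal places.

1.37 dB

Convert to linear (a loss of L dB is a gain of −L dB): F_i = 10^(NF_i/10), G_i = 10^(G_i,dB/10)
  Stage 1: F_1 = 10^(0.313/10) = 1.075, G_1 = 10^(15.8/10) = 38.02
  Stage 2: F_2 = 10^(7.70/10) = 5.888, G_2 = 10^(−5.30/10) = 0.2951
  Stage 3: F_3 = 10^(4.59/10) = 2.877, G_3 = 10^(18.5/10) = 70.79
Friis cascade:
  F = 1.075 + (5.888 − 1)/38.02 + (2.877 − 1)/11.22 = 1.371
NF = 10 log₁₀(1.371) = 1.37 dB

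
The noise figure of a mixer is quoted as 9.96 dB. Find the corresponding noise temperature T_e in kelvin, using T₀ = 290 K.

2583 K

F = 10^(9.96/10) = 9.90832
T_e = (F − 1)·T₀ = (9.90832 − 1) × 290 = 2583 K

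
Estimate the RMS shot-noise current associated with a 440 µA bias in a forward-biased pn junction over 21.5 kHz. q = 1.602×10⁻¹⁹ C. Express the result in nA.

I_n = √(2qI·B)
2qI·B = 2 × 1.602×10⁻¹⁹ × 4.40×10⁻⁴ × 2.15×10⁴ = 3.03×10⁻¹⁸ A²
I_n = √(3.03×10⁻¹⁸) = 1.74×10⁻⁹ A = 1.74 nA

1.74 nA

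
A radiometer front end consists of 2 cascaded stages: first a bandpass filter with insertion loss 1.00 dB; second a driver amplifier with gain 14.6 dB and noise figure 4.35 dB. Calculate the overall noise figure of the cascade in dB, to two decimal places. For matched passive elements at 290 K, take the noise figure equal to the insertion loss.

5.35 dB

Convert to linear (a loss of L dB is a gain of −L dB): F_i = 10^(NF_i/10), G_i = 10^(G_i,dB/10)
  Stage 1: F_1 = 10^(1.00/10) = 1.259, G_1 = 10^(−1.00/10) = 0.7943
  Stage 2: F_2 = 10^(4.35/10) = 2.723, G_2 = 10^(14.6/10) = 28.84
Friis cascade:
  F = 1.259 + (2.723 − 1)/0.7943 = 3.428
NF = 10 log₁₀(3.428) = 5.35 dB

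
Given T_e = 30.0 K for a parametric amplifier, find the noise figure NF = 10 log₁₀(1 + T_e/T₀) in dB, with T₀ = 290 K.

F = 1 + T_e/T₀ = 1 + 30.0/290 = 1.10345
NF = 10 log₁₀(1.10345) = 0.428 dB

0.428 dB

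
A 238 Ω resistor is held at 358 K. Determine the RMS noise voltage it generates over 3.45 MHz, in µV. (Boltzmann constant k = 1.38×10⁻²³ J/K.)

4.03 µV

V_n = √(4kTRB)
4kTRB = 4 × 1.38×10⁻²³ × 358 × 2.38×10² × 3.45×10⁶ = 1.62×10⁻¹¹ V²
V_n = √(1.62×10⁻¹¹) = 4.03×10⁻⁶ V = 4.03 µV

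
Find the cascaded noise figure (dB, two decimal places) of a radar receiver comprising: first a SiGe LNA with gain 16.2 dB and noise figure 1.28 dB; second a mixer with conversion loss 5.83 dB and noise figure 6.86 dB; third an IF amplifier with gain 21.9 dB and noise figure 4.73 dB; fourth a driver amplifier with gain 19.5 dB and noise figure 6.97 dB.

Convert to linear (a loss of L dB is a gain of −L dB): F_i = 10^(NF_i/10), G_i = 10^(G_i,dB/10)
  Stage 1: F_1 = 10^(1.28/10) = 1.343, G_1 = 10^(16.2/10) = 41.69
  Stage 2: F_2 = 10^(6.86/10) = 4.853, G_2 = 10^(−5.83/10) = 0.2612
  Stage 3: F_3 = 10^(4.73/10) = 2.972, G_3 = 10^(21.9/10) = 154.9
  Stage 4: F_4 = 10^(6.97/10) = 4.977, G_4 = 10^(19.5/10) = 89.13
Friis cascade:
  F = 1.343 + (4.853 − 1)/41.69 + (2.972 − 1)/10.89 + (4.977 − 1)/1687 = 1.619
NF = 10 log₁₀(1.619) = 2.09 dB

2.09 dB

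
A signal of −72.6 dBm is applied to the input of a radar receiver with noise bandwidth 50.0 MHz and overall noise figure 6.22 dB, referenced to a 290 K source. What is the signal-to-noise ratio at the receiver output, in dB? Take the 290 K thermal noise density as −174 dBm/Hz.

18.2 dB

Noise floor: N = −174 + 10 log₁₀(B) + NF
10 log₁₀(5.00×10⁷) = 76.99 dB
N = −174 + 76.99 + 6.22 = −90.79 dBm
SNR = P_sig − N = −72.6 − (−90.79) = 18.19 dB → 18.2 dB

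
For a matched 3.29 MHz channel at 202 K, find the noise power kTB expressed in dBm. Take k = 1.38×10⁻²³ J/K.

P_n = kTB = 1.38×10⁻²³ × 202 × 3.29×10⁶ = 9.17×10⁻¹⁵ W
In dBm: 10 log₁₀(9.17×10⁻¹⁵ / 10⁻³) = −110.4 dBm

−110.4 dBm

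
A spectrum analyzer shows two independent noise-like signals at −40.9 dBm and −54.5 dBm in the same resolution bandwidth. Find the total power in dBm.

Convert to linear, add, convert back:
P₁ = 8.13×10⁻⁸ W, P₂ = 3.55×10⁻⁹ W
P_tot = 8.48×10⁻⁸ W → 10 log₁₀(P_tot / 10⁻³) = −40.7 dBm

−40.7 dBm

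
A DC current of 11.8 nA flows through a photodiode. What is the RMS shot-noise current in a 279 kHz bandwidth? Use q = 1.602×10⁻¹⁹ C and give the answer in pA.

I_n = √(2qI·B)
2qI·B = 2 × 1.602×10⁻¹⁹ × 1.18×10⁻⁸ × 2.79×10⁵ = 1.05×10⁻²¹ A²
I_n = √(1.05×10⁻²¹) = 3.25×10⁻¹¹ A = 32.5 pA

32.5 pA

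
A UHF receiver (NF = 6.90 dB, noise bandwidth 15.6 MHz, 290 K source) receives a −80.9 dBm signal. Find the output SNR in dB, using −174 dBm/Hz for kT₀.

14.3 dB

Noise floor: N = −174 + 10 log₁₀(B) + NF
10 log₁₀(1.56×10⁷) = 71.93 dB
N = −174 + 71.93 + 6.90 = −95.17 dBm
SNR = P_sig − N = −80.9 − (−95.17) = 14.27 dB → 14.3 dB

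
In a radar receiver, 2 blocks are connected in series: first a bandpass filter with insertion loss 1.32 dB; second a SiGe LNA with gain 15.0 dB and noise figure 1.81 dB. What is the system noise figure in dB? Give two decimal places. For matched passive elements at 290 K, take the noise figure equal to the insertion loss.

Convert to linear (a loss of L dB is a gain of −L dB): F_i = 10^(NF_i/10), G_i = 10^(G_i,dB/10)
  Stage 1: F_1 = 10^(1.32/10) = 1.355, G_1 = 10^(−1.32/10) = 0.7379
  Stage 2: F_2 = 10^(1.81/10) = 1.517, G_2 = 10^(15.0/10) = 31.62
Friis cascade:
  F = 1.355 + (1.517 − 1)/0.7379 = 2.056
NF = 10 log₁₀(2.056) = 3.13 dB

3.13 dB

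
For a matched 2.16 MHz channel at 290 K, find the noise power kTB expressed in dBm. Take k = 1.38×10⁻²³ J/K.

−110.6 dBm

P_n = kTB = 1.38×10⁻²³ × 290 × 2.16×10⁶ = 8.64×10⁻¹⁵ W
In dBm: 10 log₁₀(8.64×10⁻¹⁵ / 10⁻³) = −110.6 dBm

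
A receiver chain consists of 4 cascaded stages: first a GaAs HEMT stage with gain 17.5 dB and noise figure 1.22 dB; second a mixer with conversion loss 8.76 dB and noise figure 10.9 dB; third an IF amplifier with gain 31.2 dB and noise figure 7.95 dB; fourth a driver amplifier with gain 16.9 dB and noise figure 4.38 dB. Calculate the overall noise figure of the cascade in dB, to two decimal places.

Convert to linear (a loss of L dB is a gain of −L dB): F_i = 10^(NF_i/10), G_i = 10^(G_i,dB/10)
  Stage 1: F_1 = 10^(1.22/10) = 1.324, G_1 = 10^(17.5/10) = 56.23
  Stage 2: F_2 = 10^(10.9/10) = 12.30, G_2 = 10^(−8.76/10) = 0.1330
  Stage 3: F_3 = 10^(7.95/10) = 6.237, G_3 = 10^(31.2/10) = 1318
  Stage 4: F_4 = 10^(4.38/10) = 2.742, G_4 = 10^(16.9/10) = 48.98
Friis cascade:
  F = 1.324 + (12.30 − 1)/56.23 + (6.237 − 1)/7.482 + (2.742 − 1)/9863 = 2.226
NF = 10 log₁₀(2.226) = 3.47 dB

3.47 dB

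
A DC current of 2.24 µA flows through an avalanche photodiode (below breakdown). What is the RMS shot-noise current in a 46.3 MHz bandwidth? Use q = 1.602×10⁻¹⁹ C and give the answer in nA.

I_n = √(2qI·B)
2qI·B = 2 × 1.602×10⁻¹⁹ × 2.24×10⁻⁶ × 4.63×10⁷ = 3.32×10⁻¹⁷ A²
I_n = √(3.32×10⁻¹⁷) = 5.76×10⁻⁹ A = 5.76 nA

5.76 nA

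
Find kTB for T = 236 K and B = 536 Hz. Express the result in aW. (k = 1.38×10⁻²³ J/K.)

P_n = kTB = 1.38×10⁻²³ × 236 × 5.36×10² = 1.75×10⁻¹⁸ W = 1.75 aW

1.75 aW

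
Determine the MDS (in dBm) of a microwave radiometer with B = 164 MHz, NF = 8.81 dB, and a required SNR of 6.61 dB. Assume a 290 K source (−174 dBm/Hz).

−76.4 dBm

Sensitivity = −174 + 10 log₁₀(B) + NF + SNR_min
= −174 + 82.15 + 8.81 + 6.61
= −76.43 dBm → −76.4 dBm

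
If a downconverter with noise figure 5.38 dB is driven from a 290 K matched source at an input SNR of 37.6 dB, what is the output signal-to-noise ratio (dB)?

By definition F = SNR_in/SNR_out, so in dB: SNR_out = SNR_in − NF
SNR_out = 37.6 − 5.38 = 32.22 dB

32.22 dB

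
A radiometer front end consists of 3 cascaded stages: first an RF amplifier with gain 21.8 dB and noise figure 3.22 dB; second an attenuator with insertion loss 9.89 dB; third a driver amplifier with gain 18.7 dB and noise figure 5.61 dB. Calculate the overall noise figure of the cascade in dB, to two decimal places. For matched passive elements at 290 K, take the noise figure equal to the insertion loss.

Convert to linear (a loss of L dB is a gain of −L dB): F_i = 10^(NF_i/10), G_i = 10^(G_i,dB/10)
  Stage 1: F_1 = 10^(3.22/10) = 2.099, G_1 = 10^(21.8/10) = 151.4
  Stage 2: F_2 = 10^(9.89/10) = 9.750, G_2 = 10^(−9.89/10) = 0.1026
  Stage 3: F_3 = 10^(5.61/10) = 3.639, G_3 = 10^(18.7/10) = 74.13
Friis cascade:
  F = 2.099 + (9.750 − 1)/151.4 + (3.639 − 1)/15.52 = 2.327
NF = 10 log₁₀(2.327) = 3.67 dB

3.67 dB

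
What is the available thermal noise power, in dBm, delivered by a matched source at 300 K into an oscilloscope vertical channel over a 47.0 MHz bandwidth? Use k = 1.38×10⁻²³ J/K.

P_n = kTB = 1.38×10⁻²³ × 300 × 4.70×10⁷ = 1.95×10⁻¹³ W
In dBm: 10 log₁₀(1.95×10⁻¹³ / 10⁻³) = −97.1 dBm

−97.1 dBm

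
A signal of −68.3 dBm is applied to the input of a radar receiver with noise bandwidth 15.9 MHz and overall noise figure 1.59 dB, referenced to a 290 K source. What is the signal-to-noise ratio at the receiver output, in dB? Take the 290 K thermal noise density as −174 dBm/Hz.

Noise floor: N = −174 + 10 log₁₀(B) + NF
10 log₁₀(1.59×10⁷) = 72.01 dB
N = −174 + 72.01 + 1.59 = −100.40 dBm
SNR = P_sig − N = −68.3 − (−100.40) = 32.10 dB → 32.1 dB

32.1 dB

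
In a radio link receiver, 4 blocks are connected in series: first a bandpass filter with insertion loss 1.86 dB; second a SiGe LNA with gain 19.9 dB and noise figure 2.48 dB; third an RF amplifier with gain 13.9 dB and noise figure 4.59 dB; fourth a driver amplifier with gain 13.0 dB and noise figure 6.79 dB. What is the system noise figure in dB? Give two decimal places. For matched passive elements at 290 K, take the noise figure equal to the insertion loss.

Convert to linear (a loss of L dB is a gain of −L dB): F_i = 10^(NF_i/10), G_i = 10^(G_i,dB/10)
  Stage 1: F_1 = 10^(1.86/10) = 1.535, G_1 = 10^(−1.86/10) = 0.6516
  Stage 2: F_2 = 10^(2.48/10) = 1.770, G_2 = 10^(19.9/10) = 97.72
  Stage 3: F_3 = 10^(4.59/10) = 2.877, G_3 = 10^(13.9/10) = 24.55
  Stage 4: F_4 = 10^(6.79/10) = 4.775, G_4 = 10^(13.0/10) = 19.95
Friis cascade:
  F = 1.535 + (1.770 − 1)/0.6516 + (2.877 − 1)/63.68 + (4.775 − 1)/1563 = 2.748
NF = 10 log₁₀(2.748) = 4.39 dB

4.39 dB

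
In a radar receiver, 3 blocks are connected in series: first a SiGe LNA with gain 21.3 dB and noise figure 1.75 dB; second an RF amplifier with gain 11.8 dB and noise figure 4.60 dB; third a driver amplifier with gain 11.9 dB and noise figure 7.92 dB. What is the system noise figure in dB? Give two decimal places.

Convert to linear (a loss of L dB is a gain of −L dB): F_i = 10^(NF_i/10), G_i = 10^(G_i,dB/10)
  Stage 1: F_1 = 10^(1.75/10) = 1.496, G_1 = 10^(21.3/10) = 134.9
  Stage 2: F_2 = 10^(4.60/10) = 2.884, G_2 = 10^(11.8/10) = 15.14
  Stage 3: F_3 = 10^(7.92/10) = 6.194, G_3 = 10^(11.9/10) = 15.49
Friis cascade:
  F = 1.496 + (2.884 − 1)/134.9 + (6.194 − 1)/2042 = 1.513
NF = 10 log₁₀(1.513) = 1.80 dB

1.80 dB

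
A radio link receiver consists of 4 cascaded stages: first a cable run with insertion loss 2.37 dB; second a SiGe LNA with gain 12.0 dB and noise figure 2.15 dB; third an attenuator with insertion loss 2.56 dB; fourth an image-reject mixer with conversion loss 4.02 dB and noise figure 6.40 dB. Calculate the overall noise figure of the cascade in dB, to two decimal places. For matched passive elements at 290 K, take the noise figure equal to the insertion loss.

5.54 dB

Convert to linear (a loss of L dB is a gain of −L dB): F_i = 10^(NF_i/10), G_i = 10^(G_i,dB/10)
  Stage 1: F_1 = 10^(2.37/10) = 1.726, G_1 = 10^(−2.37/10) = 0.5794
  Stage 2: F_2 = 10^(2.15/10) = 1.641, G_2 = 10^(12.0/10) = 15.85
  Stage 3: F_3 = 10^(2.56/10) = 1.803, G_3 = 10^(−2.56/10) = 0.5546
  Stage 4: F_4 = 10^(6.40/10) = 4.365, G_4 = 10^(−4.02/10) = 0.3963
Friis cascade:
  F = 1.726 + (1.641 − 1)/0.5794 + (1.803 − 1)/9.183 + (4.365 − 1)/5.093 = 3.580
NF = 10 log₁₀(3.580) = 5.54 dB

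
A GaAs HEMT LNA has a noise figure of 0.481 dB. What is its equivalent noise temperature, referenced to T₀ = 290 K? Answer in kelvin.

F = 10^(0.481/10) = 1.11712
T_e = (F − 1)·T₀ = (1.11712 − 1) × 290 = 34.0 K

34.0 K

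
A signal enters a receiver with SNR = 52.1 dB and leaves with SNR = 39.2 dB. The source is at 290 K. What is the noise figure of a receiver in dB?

NF (dB) = SNR_in(dB) − SNR_out(dB) when the source is at T₀
NF = 52.1 − 39.2 = 12.9 dB

12.9 dB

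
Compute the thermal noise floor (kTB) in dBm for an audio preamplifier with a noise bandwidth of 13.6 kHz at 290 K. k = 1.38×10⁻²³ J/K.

P_n = kTB = 1.38×10⁻²³ × 290 × 1.36×10⁴ = 5.44×10⁻¹⁷ W
In dBm: 10 log₁₀(5.44×10⁻¹⁷ / 10⁻³) = −132.6 dBm

−132.6 dBm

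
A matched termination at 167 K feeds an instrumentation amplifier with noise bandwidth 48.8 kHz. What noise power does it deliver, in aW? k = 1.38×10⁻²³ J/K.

P_n = kTB = 1.38×10⁻²³ × 167 × 4.88×10⁴ = 1.12×10⁻¹⁶ W = 112 aW

112 aW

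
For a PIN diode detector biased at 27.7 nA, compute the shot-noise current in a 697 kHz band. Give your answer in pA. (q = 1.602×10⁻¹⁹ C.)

I_n = √(2qI·B)
2qI·B = 2 × 1.602×10⁻¹⁹ × 2.77×10⁻⁸ × 6.97×10⁵ = 6.19×10⁻²¹ A²
I_n = √(6.19×10⁻²¹) = 7.87×10⁻¹¹ A = 78.7 pA

78.7 pA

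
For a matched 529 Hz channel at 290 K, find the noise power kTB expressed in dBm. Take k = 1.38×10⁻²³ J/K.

P_n = kTB = 1.38×10⁻²³ × 290 × 5.29×10² = 2.12×10⁻¹⁸ W
In dBm: 10 log₁₀(2.12×10⁻¹⁸ / 10⁻³) = −146.7 dBm

−146.7 dBm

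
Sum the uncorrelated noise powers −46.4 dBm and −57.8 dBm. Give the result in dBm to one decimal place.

Convert to linear, add, convert back:
P₁ = 2.29×10⁻⁸ W, P₂ = 1.66×10⁻⁹ W
P_tot = 2.46×10⁻⁸ W → 10 log₁₀(P_tot / 10⁻³) = −46.1 dBm

−46.1 dBm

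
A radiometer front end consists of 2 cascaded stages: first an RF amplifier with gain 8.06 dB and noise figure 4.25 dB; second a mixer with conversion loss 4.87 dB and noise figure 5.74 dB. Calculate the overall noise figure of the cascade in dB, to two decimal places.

Convert to linear (a loss of L dB is a gain of −L dB): F_i = 10^(NF_i/10), G_i = 10^(G_i,dB/10)
  Stage 1: F_1 = 10^(4.25/10) = 2.661, G_1 = 10^(8.06/10) = 6.397
  Stage 2: F_2 = 10^(5.74/10) = 3.750, G_2 = 10^(−4.87/10) = 0.3258
Friis cascade:
  F = 2.661 + (3.750 − 1)/6.397 = 3.091
NF = 10 log₁₀(3.091) = 4.90 dB

4.90 dB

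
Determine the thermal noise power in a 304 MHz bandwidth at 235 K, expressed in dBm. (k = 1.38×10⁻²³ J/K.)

P_n = kTB = 1.38×10⁻²³ × 235 × 3.04×10⁸ = 9.86×10⁻¹³ W
In dBm: 10 log₁₀(9.86×10⁻¹³ / 10⁻³) = −90.1 dBm

−90.1 dBm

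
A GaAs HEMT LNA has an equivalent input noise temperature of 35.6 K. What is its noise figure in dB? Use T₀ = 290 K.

F = 1 + T_e/T₀ = 1 + 35.6/290 = 1.12276
NF = 10 log₁₀(1.12276) = 0.503 dB

0.503 dB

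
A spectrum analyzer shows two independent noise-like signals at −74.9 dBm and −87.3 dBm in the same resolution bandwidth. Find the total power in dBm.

Convert to linear, add, convert back:
P₁ = 3.24×10⁻¹¹ W, P₂ = 1.86×10⁻¹² W
P_tot = 3.42×10⁻¹¹ W → 10 log₁₀(P_tot / 10⁻³) = −74.7 dBm

−74.7 dBm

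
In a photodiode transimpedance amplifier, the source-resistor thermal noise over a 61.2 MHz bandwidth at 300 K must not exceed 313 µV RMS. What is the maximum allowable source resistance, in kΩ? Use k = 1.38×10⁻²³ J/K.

96.7 kΩ

Johnson–Nyquist: V_n = √(4kTRB) ⇒ R = V_n² / (4kTB)
4kTB = 4 × 1.38×10⁻²³ × 300 × 6.12×10⁷ = 1.01×10⁻¹²
R = (3.13×10⁻⁴)² / 1.01×10⁻¹² = 9.67×10⁴ Ω = 96.7 kΩ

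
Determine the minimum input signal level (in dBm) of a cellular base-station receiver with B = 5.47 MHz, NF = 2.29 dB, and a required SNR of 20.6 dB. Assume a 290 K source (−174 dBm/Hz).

−83.7 dBm

Sensitivity = −174 + 10 log₁₀(B) + NF + SNR_min
= −174 + 67.38 + 2.29 + 20.6
= −83.73 dBm → −83.7 dBm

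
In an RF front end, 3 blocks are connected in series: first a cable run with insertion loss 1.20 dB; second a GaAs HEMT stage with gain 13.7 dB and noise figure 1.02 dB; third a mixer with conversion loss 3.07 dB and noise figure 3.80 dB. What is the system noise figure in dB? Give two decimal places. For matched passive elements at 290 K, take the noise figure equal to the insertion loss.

2.42 dB

Convert to linear (a loss of L dB is a gain of −L dB): F_i = 10^(NF_i/10), G_i = 10^(G_i,dB/10)
  Stage 1: F_1 = 10^(1.20/10) = 1.318, G_1 = 10^(−1.20/10) = 0.7586
  Stage 2: F_2 = 10^(1.02/10) = 1.265, G_2 = 10^(13.7/10) = 23.44
  Stage 3: F_3 = 10^(3.80/10) = 2.399, G_3 = 10^(−3.07/10) = 0.4932
Friis cascade:
  F = 1.318 + (1.265 − 1)/0.7586 + (2.399 − 1)/17.78 = 1.746
NF = 10 log₁₀(1.746) = 2.42 dB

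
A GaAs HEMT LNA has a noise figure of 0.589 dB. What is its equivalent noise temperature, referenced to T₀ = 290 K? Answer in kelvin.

F = 10^(0.589/10) = 1.14525
T_e = (F − 1)·T₀ = (1.14525 − 1) × 290 = 42.1 K

42.1 K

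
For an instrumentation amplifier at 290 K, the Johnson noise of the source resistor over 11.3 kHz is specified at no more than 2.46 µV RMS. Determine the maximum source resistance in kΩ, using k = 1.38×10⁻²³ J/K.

Johnson–Nyquist: V_n = √(4kTRB) ⇒ R = V_n² / (4kTB)
4kTB = 4 × 1.38×10⁻²³ × 290 × 1.13×10⁴ = 1.81×10⁻¹⁶
R = (2.46×10⁻⁶)² / 1.81×10⁻¹⁶ = 3.35×10⁴ Ω = 33.5 kΩ

33.5 kΩ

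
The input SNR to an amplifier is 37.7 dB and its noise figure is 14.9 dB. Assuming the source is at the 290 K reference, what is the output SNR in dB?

By definition F = SNR_in/SNR_out, so in dB: SNR_out = SNR_in − NF
SNR_out = 37.7 − 14.9 = 22.8 dB

22.8 dB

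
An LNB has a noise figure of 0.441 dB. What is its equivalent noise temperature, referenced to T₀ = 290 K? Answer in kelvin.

31.0 K

F = 10^(0.441/10) = 1.10688
T_e = (F − 1)·T₀ = (1.10688 − 1) × 290 = 31.0 K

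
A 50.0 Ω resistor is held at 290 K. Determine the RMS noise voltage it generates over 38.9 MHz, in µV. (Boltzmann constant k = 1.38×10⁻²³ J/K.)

5.58 µV

V_n = √(4kTRB)
4kTRB = 4 × 1.38×10⁻²³ × 290 × 5.00×10¹ × 3.89×10⁷ = 3.11×10⁻¹¹ V²
V_n = √(3.11×10⁻¹¹) = 5.58×10⁻⁶ V = 5.58 µV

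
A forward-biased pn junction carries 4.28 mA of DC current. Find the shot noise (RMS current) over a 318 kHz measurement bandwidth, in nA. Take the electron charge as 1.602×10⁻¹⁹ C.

I_n = √(2qI·B)
2qI·B = 2 × 1.602×10⁻¹⁹ × 4.28×10⁻³ × 3.18×10⁵ = 4.36×10⁻¹⁶ A²
I_n = √(4.36×10⁻¹⁶) = 2.09×10⁻⁸ A = 20.9 nA

20.9 nA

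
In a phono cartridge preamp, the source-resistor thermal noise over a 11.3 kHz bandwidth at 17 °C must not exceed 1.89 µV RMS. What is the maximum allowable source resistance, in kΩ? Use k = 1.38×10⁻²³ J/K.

19.7 kΩ

T = 17 °C + 273.15 = 290.15 K
Johnson–Nyquist: V_n = √(4kTRB) ⇒ R = V_n² / (4kTB)
4kTB = 4 × 1.38×10⁻²³ × 290.15 × 1.13×10⁴ = 1.81×10⁻¹⁶
R = (1.89×10⁻⁶)² / 1.81×10⁻¹⁶ = 1.97×10⁴ Ω = 19.7 kΩ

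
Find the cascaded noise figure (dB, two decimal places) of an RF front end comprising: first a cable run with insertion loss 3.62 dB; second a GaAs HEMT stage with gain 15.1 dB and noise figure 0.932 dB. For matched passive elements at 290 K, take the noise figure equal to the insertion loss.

4.55 dB

Convert to linear (a loss of L dB is a gain of −L dB): F_i = 10^(NF_i/10), G_i = 10^(G_i,dB/10)
  Stage 1: F_1 = 10^(3.62/10) = 2.301, G_1 = 10^(−3.62/10) = 0.4345
  Stage 2: F_2 = 10^(0.932/10) = 1.239, G_2 = 10^(15.1/10) = 32.36
Friis cascade:
  F = 2.301 + (1.239 − 1)/0.4345 = 2.852
NF = 10 log₁₀(2.852) = 4.55 dB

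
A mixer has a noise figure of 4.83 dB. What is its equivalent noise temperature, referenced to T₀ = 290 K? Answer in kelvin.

592 K

F = 10^(4.83/10) = 3.04089
T_e = (F − 1)·T₀ = (3.04089 − 1) × 290 = 592 K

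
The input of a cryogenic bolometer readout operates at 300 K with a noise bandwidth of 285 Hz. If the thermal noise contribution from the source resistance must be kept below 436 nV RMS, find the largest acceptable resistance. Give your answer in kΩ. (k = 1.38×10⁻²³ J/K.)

Johnson–Nyquist: V_n = √(4kTRB) ⇒ R = V_n² / (4kTB)
4kTB = 4 × 1.38×10⁻²³ × 300 × 2.85×10² = 4.72×10⁻¹⁸
R = (4.36×10⁻⁷)² / 4.72×10⁻¹⁸ = 4.03×10⁴ Ω = 40.3 kΩ

40.3 kΩ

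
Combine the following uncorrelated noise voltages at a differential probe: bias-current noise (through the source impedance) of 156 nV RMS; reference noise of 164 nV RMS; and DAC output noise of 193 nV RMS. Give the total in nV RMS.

297 nV

Uncorrelated sources add in power (mean-square): V_tot = √(ΣV_i²)
V_tot = √[(1.56×10⁻⁷)² + (1.64×10⁻⁷)² + (1.93×10⁻⁷)²] = 2.97×10⁻⁷ V = 297 nV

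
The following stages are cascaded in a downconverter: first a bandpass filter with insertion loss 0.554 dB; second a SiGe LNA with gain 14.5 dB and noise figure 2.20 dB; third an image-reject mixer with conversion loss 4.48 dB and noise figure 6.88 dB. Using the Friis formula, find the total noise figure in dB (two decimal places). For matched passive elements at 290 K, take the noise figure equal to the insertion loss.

3.10 dB

Convert to linear (a loss of L dB is a gain of −L dB): F_i = 10^(NF_i/10), G_i = 10^(G_i,dB/10)
  Stage 1: F_1 = 10^(0.554/10) = 1.136, G_1 = 10^(−0.554/10) = 0.8802
  Stage 2: F_2 = 10^(2.20/10) = 1.660, G_2 = 10^(14.5/10) = 28.18
  Stage 3: F_3 = 10^(6.88/10) = 4.875, G_3 = 10^(−4.48/10) = 0.3565
Friis cascade:
  F = 1.136 + (1.660 − 1)/0.8802 + (4.875 − 1)/24.81 = 2.042
NF = 10 log₁₀(2.042) = 3.10 dB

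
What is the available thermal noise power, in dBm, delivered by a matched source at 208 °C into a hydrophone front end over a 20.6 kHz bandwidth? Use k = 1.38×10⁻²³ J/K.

−128.6 dBm

T = 208 °C + 273.15 = 481.15 K
P_n = kTB = 1.38×10⁻²³ × 481.15 × 2.06×10⁴ = 1.37×10⁻¹⁶ W
In dBm: 10 log₁₀(1.37×10⁻¹⁶ / 10⁻³) = −128.6 dBm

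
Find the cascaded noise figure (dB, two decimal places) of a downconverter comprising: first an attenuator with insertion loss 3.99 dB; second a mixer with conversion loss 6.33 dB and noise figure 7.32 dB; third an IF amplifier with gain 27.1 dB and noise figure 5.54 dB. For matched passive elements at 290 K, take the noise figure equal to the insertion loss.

Convert to linear (a loss of L dB is a gain of −L dB): F_i = 10^(NF_i/10), G_i = 10^(G_i,dB/10)
  Stage 1: F_1 = 10^(3.99/10) = 2.506, G_1 = 10^(−3.99/10) = 0.3990
  Stage 2: F_2 = 10^(7.32/10) = 5.395, G_2 = 10^(−6.33/10) = 0.2328
  Stage 3: F_3 = 10^(5.54/10) = 3.581, G_3 = 10^(27.1/10) = 512.9
Friis cascade:
  F = 2.506 + (5.395 − 1)/0.3990 + (3.581 − 1)/0.09290 = 41.30
NF = 10 log₁₀(41.30) = 16.16 dB

16.16 dB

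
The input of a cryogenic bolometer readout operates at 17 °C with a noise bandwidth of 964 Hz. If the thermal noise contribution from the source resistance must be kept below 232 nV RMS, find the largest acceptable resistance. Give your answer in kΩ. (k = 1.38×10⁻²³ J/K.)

T = 17 °C + 273.15 = 290.15 K
Johnson–Nyquist: V_n = √(4kTRB) ⇒ R = V_n² / (4kTB)
4kTB = 4 × 1.38×10⁻²³ × 290.15 × 9.64×10² = 1.54×10⁻¹⁷
R = (2.32×10⁻⁷)² / 1.54×10⁻¹⁷ = 3.49×10³ Ω = 3.49 kΩ

3.49 kΩ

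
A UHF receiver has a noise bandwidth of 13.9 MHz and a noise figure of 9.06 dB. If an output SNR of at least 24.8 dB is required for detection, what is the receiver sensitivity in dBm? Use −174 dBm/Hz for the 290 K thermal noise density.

Sensitivity = −174 + 10 log₁₀(B) + NF + SNR_min
= −174 + 71.43 + 9.06 + 24.8
= −68.71 dBm → −68.7 dBm

−68.7 dBm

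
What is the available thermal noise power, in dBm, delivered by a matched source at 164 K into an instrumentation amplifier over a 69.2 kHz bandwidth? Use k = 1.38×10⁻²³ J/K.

−128.1 dBm

P_n = kTB = 1.38×10⁻²³ × 164 × 6.92×10⁴ = 1.57×10⁻¹⁶ W
In dBm: 10 log₁₀(1.57×10⁻¹⁶ / 10⁻³) = −128.1 dBm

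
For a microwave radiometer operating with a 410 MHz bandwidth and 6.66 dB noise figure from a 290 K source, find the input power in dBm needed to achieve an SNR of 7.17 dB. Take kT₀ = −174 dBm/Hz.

−74.0 dBm

Sensitivity = −174 + 10 log₁₀(B) + NF + SNR_min
= −174 + 86.13 + 6.66 + 7.17
= −74.04 dBm → −74.0 dBm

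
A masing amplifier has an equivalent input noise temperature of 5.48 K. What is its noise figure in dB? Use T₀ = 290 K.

F = 1 + T_e/T₀ = 1 + 5.48/290 = 1.0189
NF = 10 log₁₀(1.0189) = 0.081 dB

0.081 dB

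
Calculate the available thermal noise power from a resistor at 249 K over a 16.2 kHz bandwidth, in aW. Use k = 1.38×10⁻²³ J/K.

55.7 aW

P_n = kTB = 1.38×10⁻²³ × 249 × 1.62×10⁴ = 5.57×10⁻¹⁷ W = 55.7 aW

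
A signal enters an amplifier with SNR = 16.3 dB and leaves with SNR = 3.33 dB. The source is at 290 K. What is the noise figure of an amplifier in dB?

12.97 dB

NF (dB) = SNR_in(dB) − SNR_out(dB) when the source is at T₀
NF = 16.3 − 3.33 = 12.97 dB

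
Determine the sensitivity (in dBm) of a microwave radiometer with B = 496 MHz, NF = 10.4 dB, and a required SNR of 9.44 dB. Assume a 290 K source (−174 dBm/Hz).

Sensitivity = −174 + 10 log₁₀(B) + NF + SNR_min
= −174 + 86.95 + 10.4 + 9.44
= −67.21 dBm → −67.2 dBm

−67.2 dBm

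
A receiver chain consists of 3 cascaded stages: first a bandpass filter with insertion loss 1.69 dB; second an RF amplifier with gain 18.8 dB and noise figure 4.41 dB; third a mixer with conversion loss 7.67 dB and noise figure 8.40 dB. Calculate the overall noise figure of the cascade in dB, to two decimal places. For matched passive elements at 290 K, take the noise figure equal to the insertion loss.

6.22 dB

Convert to linear (a loss of L dB is a gain of −L dB): F_i = 10^(NF_i/10), G_i = 10^(G_i,dB/10)
  Stage 1: F_1 = 10^(1.69/10) = 1.476, G_1 = 10^(−1.69/10) = 0.6776
  Stage 2: F_2 = 10^(4.41/10) = 2.761, G_2 = 10^(18.8/10) = 75.86
  Stage 3: F_3 = 10^(8.40/10) = 6.918, G_3 = 10^(−7.67/10) = 0.1710
Friis cascade:
  F = 1.476 + (2.761 − 1)/0.6776 + (6.918 − 1)/51.40 = 4.189
NF = 10 log₁₀(4.189) = 6.22 dB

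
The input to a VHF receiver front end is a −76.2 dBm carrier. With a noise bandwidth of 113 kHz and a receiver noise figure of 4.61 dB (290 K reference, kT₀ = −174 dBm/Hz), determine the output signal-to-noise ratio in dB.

Noise floor: N = −174 + 10 log₁₀(B) + NF
10 log₁₀(1.13×10⁵) = 50.53 dB
N = −174 + 50.53 + 4.61 = −118.86 dBm
SNR = P_sig − N = −76.2 − (−118.86) = 42.66 dB → 42.7 dB

42.7 dB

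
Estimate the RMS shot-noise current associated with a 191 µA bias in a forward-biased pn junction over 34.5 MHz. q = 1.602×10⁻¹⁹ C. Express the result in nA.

45.9 nA

I_n = √(2qI·B)
2qI·B = 2 × 1.602×10⁻¹⁹ × 1.91×10⁻⁴ × 3.45×10⁷ = 2.11×10⁻¹⁵ A²
I_n = √(2.11×10⁻¹⁵) = 4.59×10⁻⁸ A = 45.9 nA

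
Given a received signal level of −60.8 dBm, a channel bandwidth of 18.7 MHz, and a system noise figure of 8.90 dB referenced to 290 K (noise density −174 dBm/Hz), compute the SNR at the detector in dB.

31.6 dB

Noise floor: N = −174 + 10 log₁₀(B) + NF
10 log₁₀(1.87×10⁷) = 72.72 dB
N = −174 + 72.72 + 8.90 = −92.38 dBm
SNR = P_sig − N = −60.8 − (−92.38) = 31.58 dB → 31.6 dB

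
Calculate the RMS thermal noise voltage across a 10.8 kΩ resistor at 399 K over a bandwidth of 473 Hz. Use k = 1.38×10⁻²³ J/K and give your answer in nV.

335 nV

V_n = √(4kTRB)
4kTRB = 4 × 1.38×10⁻²³ × 399 × 1.08×10⁴ × 4.73×10² = 1.13×10⁻¹³ V²
V_n = √(1.13×10⁻¹³) = 3.35×10⁻⁷ V = 335 nV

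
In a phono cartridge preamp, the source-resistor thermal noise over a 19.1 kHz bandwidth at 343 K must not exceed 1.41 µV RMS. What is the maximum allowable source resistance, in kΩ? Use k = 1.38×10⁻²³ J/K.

5.50 kΩ

Johnson–Nyquist: V_n = √(4kTRB) ⇒ R = V_n² / (4kTB)
4kTB = 4 × 1.38×10⁻²³ × 343 × 1.91×10⁴ = 3.62×10⁻¹⁶
R = (1.41×10⁻⁶)² / 3.62×10⁻¹⁶ = 5.50×10³ Ω = 5.50 kΩ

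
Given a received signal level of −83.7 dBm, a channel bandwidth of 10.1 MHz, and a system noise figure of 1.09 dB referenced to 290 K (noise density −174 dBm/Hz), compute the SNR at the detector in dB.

Noise floor: N = −174 + 10 log₁₀(B) + NF
10 log₁₀(1.01×10⁷) = 70.04 dB
N = −174 + 70.04 + 1.09 = −102.87 dBm
SNR = P_sig − N = −83.7 − (−102.87) = 19.17 dB → 19.2 dB

19.2 dB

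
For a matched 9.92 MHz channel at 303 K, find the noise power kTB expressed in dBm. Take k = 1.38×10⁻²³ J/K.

−103.8 dBm

P_n = kTB = 1.38×10⁻²³ × 303 × 9.92×10⁶ = 4.15×10⁻¹⁴ W
In dBm: 10 log₁₀(4.15×10⁻¹⁴ / 10⁻³) = −103.8 dBm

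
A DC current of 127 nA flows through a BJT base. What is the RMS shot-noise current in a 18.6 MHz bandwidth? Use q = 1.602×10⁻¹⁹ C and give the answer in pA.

870 pA

I_n = √(2qI·B)
2qI·B = 2 × 1.602×10⁻¹⁹ × 1.27×10⁻⁷ × 1.86×10⁷ = 7.57×10⁻¹⁹ A²
I_n = √(7.57×10⁻¹⁹) = 8.70×10⁻¹⁰ A = 870 pA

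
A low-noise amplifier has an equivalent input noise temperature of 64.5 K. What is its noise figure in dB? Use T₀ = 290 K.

F = 1 + T_e/T₀ = 1 + 64.5/290 = 1.22241
NF = 10 log₁₀(1.22241) = 0.872 dB

0.872 dB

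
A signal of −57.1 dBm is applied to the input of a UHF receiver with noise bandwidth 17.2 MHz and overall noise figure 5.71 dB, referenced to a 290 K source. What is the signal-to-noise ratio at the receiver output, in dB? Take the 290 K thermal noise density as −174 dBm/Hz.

Noise floor: N = −174 + 10 log₁₀(B) + NF
10 log₁₀(1.72×10⁷) = 72.36 dB
N = −174 + 72.36 + 5.71 = −95.93 dBm
SNR = P_sig − N = −57.1 − (−95.93) = 38.83 dB → 38.8 dB

38.8 dB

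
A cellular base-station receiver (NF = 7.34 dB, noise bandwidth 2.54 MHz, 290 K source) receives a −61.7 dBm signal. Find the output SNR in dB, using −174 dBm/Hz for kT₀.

Noise floor: N = −174 + 10 log₁₀(B) + NF
10 log₁₀(2.54×10⁶) = 64.05 dB
N = −174 + 64.05 + 7.34 = −102.61 dBm
SNR = P_sig − N = −61.7 − (−102.61) = 40.91 dB → 40.9 dB

40.9 dB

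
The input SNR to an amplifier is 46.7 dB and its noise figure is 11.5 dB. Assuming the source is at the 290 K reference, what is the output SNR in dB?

35.2 dB

By definition F = SNR_in/SNR_out, so in dB: SNR_out = SNR_in − NF
SNR_out = 46.7 − 11.5 = 35.2 dB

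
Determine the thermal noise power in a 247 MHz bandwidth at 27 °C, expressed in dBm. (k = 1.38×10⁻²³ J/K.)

T = 27 °C + 273.15 = 300.15 K
P_n = kTB = 1.38×10⁻²³ × 300.15 × 2.47×10⁸ = 1.02×10⁻¹² W
In dBm: 10 log₁₀(1.02×10⁻¹² / 10⁻³) = −89.9 dBm

−89.9 dBm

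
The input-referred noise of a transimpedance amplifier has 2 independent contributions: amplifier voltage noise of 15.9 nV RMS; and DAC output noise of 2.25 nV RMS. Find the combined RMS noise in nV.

Uncorrelated sources add in power (mean-square): V_tot = √(ΣV_i²)
V_tot = √[(1.59×10⁻⁸)² + (2.25×10⁻⁹)²] = 1.61×10⁻⁸ V = 16.1 nV

16.1 nV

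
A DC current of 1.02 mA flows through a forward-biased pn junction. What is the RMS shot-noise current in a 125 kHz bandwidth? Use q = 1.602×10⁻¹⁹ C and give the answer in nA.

I_n = √(2qI·B)
2qI·B = 2 × 1.602×10⁻¹⁹ × 1.02×10⁻³ × 1.25×10⁵ = 4.09×10⁻¹⁷ A²
I_n = √(4.09×10⁻¹⁷) = 6.39×10⁻⁹ A = 6.39 nA

6.39 nA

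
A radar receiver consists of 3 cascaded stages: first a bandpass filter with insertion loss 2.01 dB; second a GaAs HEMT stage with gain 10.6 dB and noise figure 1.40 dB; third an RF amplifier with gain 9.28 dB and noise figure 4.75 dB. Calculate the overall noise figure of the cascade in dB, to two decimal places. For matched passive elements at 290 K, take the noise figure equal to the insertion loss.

3.92 dB

Convert to linear (a loss of L dB is a gain of −L dB): F_i = 10^(NF_i/10), G_i = 10^(G_i,dB/10)
  Stage 1: F_1 = 10^(2.01/10) = 1.589, G_1 = 10^(−2.01/10) = 0.6295
  Stage 2: F_2 = 10^(1.40/10) = 1.380, G_2 = 10^(10.6/10) = 11.48
  Stage 3: F_3 = 10^(4.75/10) = 2.985, G_3 = 10^(9.28/10) = 8.472
Friis cascade:
  F = 1.589 + (1.380 − 1)/0.6295 + (2.985 − 1)/7.228 = 2.467
NF = 10 log₁₀(2.467) = 3.92 dB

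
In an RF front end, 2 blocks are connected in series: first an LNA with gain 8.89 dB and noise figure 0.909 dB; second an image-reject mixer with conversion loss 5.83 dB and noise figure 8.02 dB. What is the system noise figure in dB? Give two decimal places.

2.84 dB

Convert to linear (a loss of L dB is a gain of −L dB): F_i = 10^(NF_i/10), G_i = 10^(G_i,dB/10)
  Stage 1: F_1 = 10^(0.909/10) = 1.233, G_1 = 10^(8.89/10) = 7.745
  Stage 2: F_2 = 10^(8.02/10) = 6.339, G_2 = 10^(−5.83/10) = 0.2612
Friis cascade:
  F = 1.233 + (6.339 − 1)/7.745 = 1.922
NF = 10 log₁₀(1.922) = 2.84 dB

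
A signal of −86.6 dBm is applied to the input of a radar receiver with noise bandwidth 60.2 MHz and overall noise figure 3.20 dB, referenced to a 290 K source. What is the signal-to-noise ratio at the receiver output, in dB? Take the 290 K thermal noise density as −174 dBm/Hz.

Noise floor: N = −174 + 10 log₁₀(B) + NF
10 log₁₀(6.02×10⁷) = 77.8 dB
N = −174 + 77.8 + 3.20 = −93.00 dBm
SNR = P_sig − N = −86.6 − (−93.00) = 6.40 dB → 6.4 dB

6.4 dB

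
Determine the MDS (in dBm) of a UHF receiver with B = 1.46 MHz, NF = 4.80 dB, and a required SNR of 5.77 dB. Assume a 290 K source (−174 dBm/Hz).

Sensitivity = −174 + 10 log₁₀(B) + NF + SNR_min
= −174 + 61.64 + 4.80 + 5.77
= −101.79 dBm → −101.8 dBm

−101.8 dBm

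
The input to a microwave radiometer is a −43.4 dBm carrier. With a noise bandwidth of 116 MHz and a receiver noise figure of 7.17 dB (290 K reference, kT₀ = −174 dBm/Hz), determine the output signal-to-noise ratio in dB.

42.8 dB

Noise floor: N = −174 + 10 log₁₀(B) + NF
10 log₁₀(1.16×10⁸) = 80.64 dB
N = −174 + 80.64 + 7.17 = −86.19 dBm
SNR = P_sig − N = −43.4 − (−86.19) = 42.79 dB → 42.8 dB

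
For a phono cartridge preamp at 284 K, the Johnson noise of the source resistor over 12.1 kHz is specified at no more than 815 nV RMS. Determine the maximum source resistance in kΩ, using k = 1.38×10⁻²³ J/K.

3.50 kΩ

Johnson–Nyquist: V_n = √(4kTRB) ⇒ R = V_n² / (4kTB)
4kTB = 4 × 1.38×10⁻²³ × 284 × 1.21×10⁴ = 1.90×10⁻¹⁶
R = (8.15×10⁻⁷)² / 1.90×10⁻¹⁶ = 3.50×10³ Ω = 3.50 kΩ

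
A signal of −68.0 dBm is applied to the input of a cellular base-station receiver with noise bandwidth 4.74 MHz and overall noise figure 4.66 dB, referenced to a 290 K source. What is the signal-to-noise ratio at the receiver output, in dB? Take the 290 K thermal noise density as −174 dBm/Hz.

Noise floor: N = −174 + 10 log₁₀(B) + NF
10 log₁₀(4.74×10⁶) = 66.76 dB
N = −174 + 66.76 + 4.66 = −102.58 dBm
SNR = P_sig − N = −68.0 − (−102.58) = 34.58 dB → 34.6 dB

34.6 dB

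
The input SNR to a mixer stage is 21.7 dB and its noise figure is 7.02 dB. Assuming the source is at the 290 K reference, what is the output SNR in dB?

By definition F = SNR_in/SNR_out, so in dB: SNR_out = SNR_in − NF
SNR_out = 21.7 − 7.02 = 14.68 dB

14.68 dB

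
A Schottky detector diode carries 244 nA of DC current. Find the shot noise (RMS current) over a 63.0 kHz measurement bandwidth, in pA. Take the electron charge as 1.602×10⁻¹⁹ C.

I_n = √(2qI·B)
2qI·B = 2 × 1.602×10⁻¹⁹ × 2.44×10⁻⁷ × 6.30×10⁴ = 4.93×10⁻²¹ A²
I_n = √(4.93×10⁻²¹) = 7.02×10⁻¹¹ A = 70.2 pA

70.2 pA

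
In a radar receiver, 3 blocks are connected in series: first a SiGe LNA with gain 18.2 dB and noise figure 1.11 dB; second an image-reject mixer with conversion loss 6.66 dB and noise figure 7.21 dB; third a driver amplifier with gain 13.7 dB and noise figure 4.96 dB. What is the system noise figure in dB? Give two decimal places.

1.78 dB

Convert to linear (a loss of L dB is a gain of −L dB): F_i = 10^(NF_i/10), G_i = 10^(G_i,dB/10)
  Stage 1: F_1 = 10^(1.11/10) = 1.291, G_1 = 10^(18.2/10) = 66.07
  Stage 2: F_2 = 10^(7.21/10) = 5.260, G_2 = 10^(−6.66/10) = 0.2158
  Stage 3: F_3 = 10^(4.96/10) = 3.133, G_3 = 10^(13.7/10) = 23.44
Friis cascade:
  F = 1.291 + (5.260 − 1)/66.07 + (3.133 − 1)/14.26 = 1.505
NF = 10 log₁₀(1.505) = 1.78 dB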